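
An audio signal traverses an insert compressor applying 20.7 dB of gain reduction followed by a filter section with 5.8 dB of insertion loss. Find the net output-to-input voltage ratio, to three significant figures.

0.0473

Net gain = (−20.7) + (−5.8) = -26.5 dB.
Voltage ratio = 10^(-26.5/20) = 0.0473.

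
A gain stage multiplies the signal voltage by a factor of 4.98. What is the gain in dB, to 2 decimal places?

For a voltage ratio, dB = 20·log₁₀(V₂/V₁).
20·log₁₀(4.98) = 13.94 dB.

13.94 dB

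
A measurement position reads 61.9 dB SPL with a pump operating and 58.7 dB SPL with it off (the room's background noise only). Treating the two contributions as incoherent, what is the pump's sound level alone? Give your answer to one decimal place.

Background correction is a power subtraction:
L_src = 10·log₁₀(10^(61.9/10) − 10^(58.7/10)) = 10·log₁₀(807500) = 59.1 dB SPL.

59.1 dB SPL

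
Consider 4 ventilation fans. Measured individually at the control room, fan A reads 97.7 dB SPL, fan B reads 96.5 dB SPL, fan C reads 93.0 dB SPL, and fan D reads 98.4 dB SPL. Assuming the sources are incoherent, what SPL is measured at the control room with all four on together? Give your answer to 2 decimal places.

Incoherent sources sum as intensities:
L_total = 10·log₁₀(10^(97.7/10) + 10^(96.5/10) + 10^(93.0/10) + 10^(98.4/10)) = 10·log₁₀(19269000000) = 102.85 dB SPL.

102.85 dB SPL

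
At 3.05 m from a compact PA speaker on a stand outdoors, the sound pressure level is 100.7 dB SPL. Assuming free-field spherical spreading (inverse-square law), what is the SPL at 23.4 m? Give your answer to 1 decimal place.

Free-field point source: level drops by 20·log₁₀ of the distance ratio.
ΔL = −20·log₁₀(23.4/3.05) = -17.70 dB, so L₂ = 100.7 + (-17.70) = 83.0 dB SPL.

83.0 dB SPL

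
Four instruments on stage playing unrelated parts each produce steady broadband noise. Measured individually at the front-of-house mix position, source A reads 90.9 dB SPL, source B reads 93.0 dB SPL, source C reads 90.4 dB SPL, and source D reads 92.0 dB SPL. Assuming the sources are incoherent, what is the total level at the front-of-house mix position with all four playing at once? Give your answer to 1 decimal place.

Add the sources as powers (linear), then convert back to dB:
L_total = 10·log₁₀(10^(90.9/10) + 10^(93.0/10) + 10^(90.4/10) + 10^(92.0/10)) = 10·log₁₀(5907000000) = 97.7 dB SPL.

97.7 dB SPL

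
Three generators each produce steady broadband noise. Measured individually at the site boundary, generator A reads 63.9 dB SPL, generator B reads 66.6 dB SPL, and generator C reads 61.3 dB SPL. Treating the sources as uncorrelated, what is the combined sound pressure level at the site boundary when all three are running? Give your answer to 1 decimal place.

69.2 dB SPL

Incoherent sources sum as intensities:
L_total = 10·log₁₀(10^(63.9/10) + 10^(66.6/10) + 10^(61.3/10)) = 10·log₁₀(8375000) = 69.2 dB SPL.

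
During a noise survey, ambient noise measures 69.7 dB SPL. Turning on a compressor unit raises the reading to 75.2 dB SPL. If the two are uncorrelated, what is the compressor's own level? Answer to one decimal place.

Remove the background by subtracting linear intensities:
L_src = 10·log₁₀(10^(75.2/10) − 10^(69.7/10)) = 10·log₁₀(23780000) = 73.8 dB SPL.

73.8 dB SPL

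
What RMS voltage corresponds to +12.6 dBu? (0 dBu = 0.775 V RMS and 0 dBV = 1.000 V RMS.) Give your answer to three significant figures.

V = 0.775 V × 10^(+12.6/20).
= 0.775 × 4.266 = 3.31 V.

3.31 V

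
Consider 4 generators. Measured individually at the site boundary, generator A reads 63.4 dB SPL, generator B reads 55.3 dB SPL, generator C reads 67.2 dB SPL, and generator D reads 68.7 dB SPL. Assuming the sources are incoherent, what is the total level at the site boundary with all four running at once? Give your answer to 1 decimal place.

71.8 dB SPL

Uncorrelated sources add in intensity (power), not in dB.
L_total = 10·log₁₀(10^(63.4/10) + 10^(55.3/10) + 10^(67.2/10) + 10^(68.7/10)) = 10·log₁₀(15190000) = 71.8 dB SPL.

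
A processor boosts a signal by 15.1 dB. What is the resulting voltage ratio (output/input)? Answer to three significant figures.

5.69

Voltage ratio = 10^(dB/20).
10^(15.1/20) = 10^(0.7550) = 5.69.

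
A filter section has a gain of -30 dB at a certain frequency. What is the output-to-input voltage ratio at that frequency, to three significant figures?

Voltage ratio = 10^(dB/20).
10^(-30/20) = 10^(-1.500) = 0.0316.

0.0316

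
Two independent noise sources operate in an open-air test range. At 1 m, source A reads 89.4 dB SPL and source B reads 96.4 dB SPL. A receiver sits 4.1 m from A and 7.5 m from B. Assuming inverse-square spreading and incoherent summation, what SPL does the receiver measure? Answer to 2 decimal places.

81.12 dB SPL

At the listener: L_A = 89.4 − 20·log₁₀(4.1) = 77.144 dB; L_B = 96.4 − 20·log₁₀(7.5) = 78.899 dB.
Combined: 10·log₁₀(10^(77.144/10)+10^(78.899/10)) = 81.12 dB SPL.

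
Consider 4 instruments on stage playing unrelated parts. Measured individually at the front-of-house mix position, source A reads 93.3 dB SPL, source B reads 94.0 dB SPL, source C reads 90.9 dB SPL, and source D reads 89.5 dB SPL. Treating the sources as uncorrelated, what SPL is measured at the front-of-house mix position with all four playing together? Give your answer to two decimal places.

Incoherent sources sum as intensities:
L_total = 10·log₁₀(10^(93.3/10) + 10^(94.0/10) + 10^(90.9/10) + 10^(89.5/10)) = 10·log₁₀(6771000000) = 98.31 dB SPL.

98.31 dB SPL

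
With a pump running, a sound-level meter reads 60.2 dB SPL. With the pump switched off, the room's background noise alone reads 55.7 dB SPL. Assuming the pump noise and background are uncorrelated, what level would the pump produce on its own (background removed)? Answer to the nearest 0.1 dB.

Background correction is a power subtraction:
L_src = 10·log₁₀(10^(60.2/10) − 10^(55.7/10)) = 10·log₁₀(675600) = 58.3 dB SPL.

58.3 dB SPL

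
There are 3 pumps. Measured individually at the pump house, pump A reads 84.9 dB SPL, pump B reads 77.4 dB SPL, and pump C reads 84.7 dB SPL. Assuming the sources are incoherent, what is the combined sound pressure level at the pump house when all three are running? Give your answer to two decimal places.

88.19 dB SPL

Uncorrelated sources add in intensity (power), not in dB.
L_total = 10·log₁₀(10^(84.9/10) + 10^(77.4/10) + 10^(84.7/10)) = 10·log₁₀(659100000) = 88.19 dB SPL.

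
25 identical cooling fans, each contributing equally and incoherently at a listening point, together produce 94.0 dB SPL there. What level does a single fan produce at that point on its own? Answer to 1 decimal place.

25 equal incoherent sources add 10·log₁₀(25) = 13.98 dB over one source.
L_one = 94.0 − 13.98 = 80.0 dB SPL.

80.0 dB SPL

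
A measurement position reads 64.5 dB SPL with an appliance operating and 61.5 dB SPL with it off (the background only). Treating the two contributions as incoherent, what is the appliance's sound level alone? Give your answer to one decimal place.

Remove the background by subtracting linear intensities:
L_src = 10·log₁₀(10^(64.5/10) − 10^(61.5/10)) = 10·log₁₀(1406000) = 61.5 dB SPL.

61.5 dB SPL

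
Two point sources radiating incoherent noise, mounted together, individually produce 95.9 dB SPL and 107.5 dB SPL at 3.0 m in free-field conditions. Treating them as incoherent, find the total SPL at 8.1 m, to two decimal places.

99.16 dB SPL

Combined at 3.0 m: 10·log₁₀(10^(95.9/10)+10^(107.5/10)) = 107.791 dB SPL.
Then apply −20·log₁₀(8.1/3.0) = -8.627 dB → 99.16 dB SPL.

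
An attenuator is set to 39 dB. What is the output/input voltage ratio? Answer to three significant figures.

Voltage ratio = 10^(dB/20).
10^(-39/20) = 10^(-1.950) = 0.0112.

0.0112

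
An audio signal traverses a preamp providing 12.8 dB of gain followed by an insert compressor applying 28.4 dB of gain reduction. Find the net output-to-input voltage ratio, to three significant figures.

0.166

Net gain = 12.8 + (−28.4) = -15.6 dB.
Voltage ratio = 10^(-15.6/20) = 0.166.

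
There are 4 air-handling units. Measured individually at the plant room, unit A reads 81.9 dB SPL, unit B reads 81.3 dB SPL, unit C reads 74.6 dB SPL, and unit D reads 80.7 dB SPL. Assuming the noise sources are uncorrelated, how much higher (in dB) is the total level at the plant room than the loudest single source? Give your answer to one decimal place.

4.5 dB

Incoherent sources sum as intensities:
L_total = 10·log₁₀(10^(81.9/10) + 10^(81.3/10) + 10^(74.6/10) + 10^(80.7/10)) = 86.40 dB SPL.
Excess over the loudest (81.9 dB): 86.40 − 81.9 = 4.5 dB.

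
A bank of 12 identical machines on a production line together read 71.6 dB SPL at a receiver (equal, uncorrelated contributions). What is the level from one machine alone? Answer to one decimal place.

12 equal incoherent sources add 10·log₁₀(12) = 10.79 dB over one source.
L_one = 71.6 − 10.79 = 60.8 dB SPL.

60.8 dB SPL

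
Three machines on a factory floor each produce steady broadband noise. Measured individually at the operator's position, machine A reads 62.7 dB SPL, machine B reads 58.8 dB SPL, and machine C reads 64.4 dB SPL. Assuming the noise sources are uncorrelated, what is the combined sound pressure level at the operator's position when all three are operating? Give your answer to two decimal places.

Incoherent sources sum as intensities:
L_total = 10·log₁₀(10^(62.7/10) + 10^(58.8/10) + 10^(64.4/10)) = 10·log₁₀(5375000) = 67.30 dB SPL.

67.30 dB SPL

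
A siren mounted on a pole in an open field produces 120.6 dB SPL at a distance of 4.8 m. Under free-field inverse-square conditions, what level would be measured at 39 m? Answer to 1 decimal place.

For a point source in a free field, ΔL = −20·log₁₀(d₂/d₁).
ΔL = −20·log₁₀(39/4.8) = -18.20 dB, so L₂ = 120.6 + (-18.20) = 102.4 dB SPL.

102.4 dB SPL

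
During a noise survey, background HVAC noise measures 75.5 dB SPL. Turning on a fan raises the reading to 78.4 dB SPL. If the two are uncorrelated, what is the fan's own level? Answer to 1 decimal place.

Background correction is a power subtraction:
L_src = 10·log₁₀(10^(78.4/10) − 10^(75.5/10)) = 10·log₁₀(33700000) = 75.3 dB SPL.

75.3 dB SPL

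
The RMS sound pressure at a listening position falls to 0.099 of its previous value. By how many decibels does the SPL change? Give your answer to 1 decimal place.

-20.1 dB

SPL change from a pressure ratio uses the 20·log₁₀ form:
20·log₁₀(0.099) = -20.1 dB.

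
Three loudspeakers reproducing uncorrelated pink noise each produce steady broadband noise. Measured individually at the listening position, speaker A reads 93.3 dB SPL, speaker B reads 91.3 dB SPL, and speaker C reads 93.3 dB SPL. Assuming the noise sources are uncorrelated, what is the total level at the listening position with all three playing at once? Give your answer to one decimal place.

Incoherent sources sum as intensities:
L_total = 10·log₁₀(10^(93.3/10) + 10^(91.3/10) + 10^(93.3/10)) = 10·log₁₀(5625000000) = 97.5 dB SPL.

97.5 dB SPL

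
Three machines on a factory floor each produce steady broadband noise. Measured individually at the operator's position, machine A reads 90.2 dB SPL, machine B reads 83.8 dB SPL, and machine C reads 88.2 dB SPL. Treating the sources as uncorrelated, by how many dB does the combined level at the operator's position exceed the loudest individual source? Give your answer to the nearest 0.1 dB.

2.7 dB

Uncorrelated sources add in intensity (power), not in dB.
L_total = 10·log₁₀(10^(90.2/10) + 10^(83.8/10) + 10^(88.2/10)) = 92.90 dB SPL.
Excess over the loudest (90.2 dB): 92.90 − 90.2 = 2.7 dB.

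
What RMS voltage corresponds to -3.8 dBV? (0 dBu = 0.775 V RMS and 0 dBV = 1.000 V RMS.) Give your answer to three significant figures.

V = 1.000 V × 10^(-3.8/20).
= 1.000 × 0.6457 = 0.646 V.

0.646 V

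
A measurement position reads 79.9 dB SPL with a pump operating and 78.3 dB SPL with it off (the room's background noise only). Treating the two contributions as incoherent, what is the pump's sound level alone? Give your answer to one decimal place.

74.8 dB SPL

Background correction is a power subtraction:
L_src = 10·log₁₀(10^(79.9/10) − 10^(78.3/10)) = 10·log₁₀(30120000) = 74.8 dB SPL.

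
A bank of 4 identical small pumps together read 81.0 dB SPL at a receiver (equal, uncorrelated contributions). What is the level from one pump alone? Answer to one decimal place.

4 equal incoherent sources add 10·log₁₀(4) = 6.02 dB over one source.
L_one = 81.0 − 6.02 = 75.0 dB SPL.

75.0 dB SPL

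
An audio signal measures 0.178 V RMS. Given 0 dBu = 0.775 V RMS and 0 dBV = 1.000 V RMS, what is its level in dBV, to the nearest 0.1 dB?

dBV = 20·log₁₀(V / 1.000 V).
20·log₁₀(0.178/1.000) = -15.0 dBV.

-15.0 dBV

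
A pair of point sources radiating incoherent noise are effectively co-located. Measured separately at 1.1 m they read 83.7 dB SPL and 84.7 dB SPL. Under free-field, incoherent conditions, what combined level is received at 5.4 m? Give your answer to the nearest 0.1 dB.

Combined at 1.1 m: 10·log₁₀(10^(83.7/10)+10^(84.7/10)) = 87.24 dB SPL.
Then apply −20·log₁₀(5.4/1.1) = -13.82 dB → 73.4 dB SPL.

73.4 dB SPL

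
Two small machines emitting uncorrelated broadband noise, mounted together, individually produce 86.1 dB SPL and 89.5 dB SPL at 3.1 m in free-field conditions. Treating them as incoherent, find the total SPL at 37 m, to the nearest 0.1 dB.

69.6 dB SPL

Combined at 3.1 m: 10·log₁₀(10^(86.1/10)+10^(89.5/10)) = 91.13 dB SPL.
Then apply −20·log₁₀(37/3.1) = -21.54 dB → 69.6 dB SPL.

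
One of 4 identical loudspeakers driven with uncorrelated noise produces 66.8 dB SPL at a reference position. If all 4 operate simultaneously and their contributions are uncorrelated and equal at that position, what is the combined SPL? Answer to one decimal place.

4 equal incoherent sources raise the level by 10·log₁₀(4) = 6.02 dB.
L_total = 66.8 + 6.02 = 72.8 dB SPL.

72.8 dB SPL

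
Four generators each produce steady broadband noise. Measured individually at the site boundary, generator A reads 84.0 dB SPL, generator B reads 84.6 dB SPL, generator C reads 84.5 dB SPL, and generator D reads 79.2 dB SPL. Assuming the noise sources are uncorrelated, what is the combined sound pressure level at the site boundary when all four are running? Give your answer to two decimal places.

Uncorrelated sources add in intensity (power), not in dB.
L_total = 10·log₁₀(10^(84.0/10) + 10^(84.6/10) + 10^(84.5/10) + 10^(79.2/10)) = 10·log₁₀(904600000) = 89.56 dB SPL.

89.56 dB SPL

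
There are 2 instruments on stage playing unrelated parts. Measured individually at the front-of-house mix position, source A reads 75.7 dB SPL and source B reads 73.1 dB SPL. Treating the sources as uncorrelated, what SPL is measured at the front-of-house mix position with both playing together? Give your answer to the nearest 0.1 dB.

Uncorrelated sources add in intensity (power), not in dB.
L_total = 10·log₁₀(10^(75.7/10) + 10^(73.1/10)) = 10·log₁₀(57570000) = 77.6 dB SPL.

77.6 dB SPL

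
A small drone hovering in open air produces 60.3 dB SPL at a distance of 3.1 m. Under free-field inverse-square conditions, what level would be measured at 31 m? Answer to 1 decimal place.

Inverse-square spreading gives ΔL = −20·log₁₀(d₂/d₁).
ΔL = −20·log₁₀(31/3.1) = -20.00 dB, so L₂ = 60.3 + (-20.00) = 40.3 dB SPL.

40.3 dB SPL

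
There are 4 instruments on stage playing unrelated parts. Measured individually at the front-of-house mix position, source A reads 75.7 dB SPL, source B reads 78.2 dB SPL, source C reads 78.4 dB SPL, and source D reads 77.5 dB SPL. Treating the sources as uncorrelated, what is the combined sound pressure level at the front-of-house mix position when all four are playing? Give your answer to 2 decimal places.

Incoherent sources sum as intensities:
L_total = 10·log₁₀(10^(75.7/10) + 10^(78.2/10) + 10^(78.4/10) + 10^(77.5/10)) = 10·log₁₀(228600000) = 83.59 dB SPL.

83.59 dB SPL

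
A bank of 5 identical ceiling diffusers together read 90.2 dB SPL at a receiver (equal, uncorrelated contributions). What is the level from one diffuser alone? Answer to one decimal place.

83.2 dB SPL

5 equal incoherent sources add 10·log₁₀(5) = 6.99 dB over one source.
L_one = 90.2 − 6.99 = 83.2 dB SPL.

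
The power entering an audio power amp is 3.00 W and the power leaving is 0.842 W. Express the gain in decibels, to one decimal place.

Power is a power quantity, so gain = 10·log₁₀(P_out/P_in).
10·log₁₀(0.842/3.00) = 10·log₁₀(0.2807) = -5.5 dB.

-5.5 dB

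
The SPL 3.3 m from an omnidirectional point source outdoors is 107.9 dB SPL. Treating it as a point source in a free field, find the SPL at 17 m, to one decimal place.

93.7 dB SPL

Inverse-square spreading gives ΔL = −20·log₁₀(d₂/d₁).
ΔL = −20·log₁₀(17/3.3) = -14.24 dB, so L₂ = 107.9 + (-14.24) = 93.7 dB SPL.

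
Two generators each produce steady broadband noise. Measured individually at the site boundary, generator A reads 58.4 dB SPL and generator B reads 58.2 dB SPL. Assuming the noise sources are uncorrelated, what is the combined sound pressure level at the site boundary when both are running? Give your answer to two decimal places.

Incoherent sources sum as intensities:
L_total = 10·log₁₀(10^(58.4/10) + 10^(58.2/10)) = 10·log₁₀(1353000) = 61.31 dB SPL.

61.31 dB SPL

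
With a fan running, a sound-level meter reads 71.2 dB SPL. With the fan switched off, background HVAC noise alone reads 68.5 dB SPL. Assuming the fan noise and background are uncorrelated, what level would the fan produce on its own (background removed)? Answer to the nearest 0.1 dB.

67.9 dB SPL

Background correction is a power subtraction:
L_src = 10·log₁₀(10^(71.2/10) − 10^(68.5/10)) = 10·log₁₀(6103000) = 67.9 dB SPL.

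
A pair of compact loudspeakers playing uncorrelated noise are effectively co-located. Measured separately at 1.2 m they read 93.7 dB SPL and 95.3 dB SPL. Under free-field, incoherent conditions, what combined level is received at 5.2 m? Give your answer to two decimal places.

84.85 dB SPL

Combined at 1.2 m: 10·log₁₀(10^(93.7/10)+10^(95.3/10)) = 97.584 dB SPL.
Then apply −20·log₁₀(5.2/1.2) = -12.736 dB → 84.85 dB SPL.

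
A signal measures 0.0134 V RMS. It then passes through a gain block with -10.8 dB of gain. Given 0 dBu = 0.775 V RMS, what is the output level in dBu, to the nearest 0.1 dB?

-46.0 dBu

Input level: 20·log₁₀(0.0134/0.775) = -35.24 dBu.
Output: -35.24 − 10.8 = -46.0 dBu.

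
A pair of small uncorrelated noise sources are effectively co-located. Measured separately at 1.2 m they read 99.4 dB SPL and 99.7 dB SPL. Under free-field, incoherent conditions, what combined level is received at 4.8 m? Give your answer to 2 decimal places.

90.52 dB SPL

Combined at 1.2 m: 10·log₁₀(10^(99.4/10)+10^(99.7/10)) = 102.563 dB SPL.
Then apply −20·log₁₀(4.8/1.2) = -12.041 dB → 90.52 dB SPL.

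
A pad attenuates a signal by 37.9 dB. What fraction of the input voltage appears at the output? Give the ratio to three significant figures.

0.0127

Voltage ratio = 10^(dB/20).
10^(-37.9/20) = 10^(-1.895) = 0.0127.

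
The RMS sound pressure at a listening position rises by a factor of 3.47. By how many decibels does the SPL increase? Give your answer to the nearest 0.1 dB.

SPL change from a pressure ratio uses the 20·log₁₀ form:
20·log₁₀(3.47) = 10.8 dB.

10.8 dB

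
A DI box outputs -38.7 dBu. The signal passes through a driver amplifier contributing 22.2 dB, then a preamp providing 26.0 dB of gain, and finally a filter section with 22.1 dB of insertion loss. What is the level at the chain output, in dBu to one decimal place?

Cascaded gains and losses add directly in dB.
-38.7 + 22.2 + 26.0 − 22.1 = -12.6 dBu.

-12.6 dBu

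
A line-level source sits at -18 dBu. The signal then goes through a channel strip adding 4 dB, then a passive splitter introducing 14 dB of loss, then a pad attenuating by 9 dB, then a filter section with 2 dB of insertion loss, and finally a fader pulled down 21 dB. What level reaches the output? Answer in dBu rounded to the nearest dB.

Cascaded gains and losses add directly in dB.
-18 + 4 − 14 − 9 − 2 − 21 = -60 dBu.

-60 dBu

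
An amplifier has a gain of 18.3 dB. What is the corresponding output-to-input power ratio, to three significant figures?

67.6

Power ratio = 10^(dB/10).
10^(18.3/10) = 10^(1.830) = 67.6.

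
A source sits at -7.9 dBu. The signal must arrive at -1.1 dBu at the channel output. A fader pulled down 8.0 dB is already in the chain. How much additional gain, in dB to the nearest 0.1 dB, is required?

14.8 dB

The required make-up gain is the shortfall in the dB sum.
G = -1.1 − (-7.9) + 8.0 = 14.8 dB.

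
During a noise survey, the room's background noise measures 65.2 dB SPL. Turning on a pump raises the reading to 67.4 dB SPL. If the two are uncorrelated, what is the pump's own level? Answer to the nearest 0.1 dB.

63.4 dB SPL

Background correction is a power subtraction:
L_src = 10·log₁₀(10^(67.4/10) − 10^(65.2/10)) = 10·log₁₀(2184000) = 63.4 dB SPL.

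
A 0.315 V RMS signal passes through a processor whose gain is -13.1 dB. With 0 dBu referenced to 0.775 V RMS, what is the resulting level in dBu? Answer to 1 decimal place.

Input level: 20·log₁₀(0.315/0.775) = -7.82 dBu.
Output: -7.82 − 13.1 = -20.9 dBu.

-20.9 dBu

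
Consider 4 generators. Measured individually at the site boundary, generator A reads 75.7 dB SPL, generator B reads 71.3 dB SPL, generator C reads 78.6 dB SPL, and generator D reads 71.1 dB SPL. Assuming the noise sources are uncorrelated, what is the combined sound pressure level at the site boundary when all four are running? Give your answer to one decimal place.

Uncorrelated sources add in intensity (power), not in dB.
L_total = 10·log₁₀(10^(75.7/10) + 10^(71.3/10) + 10^(78.6/10) + 10^(71.1/10)) = 10·log₁₀(136000000) = 81.3 dB SPL.

81.3 dB SPL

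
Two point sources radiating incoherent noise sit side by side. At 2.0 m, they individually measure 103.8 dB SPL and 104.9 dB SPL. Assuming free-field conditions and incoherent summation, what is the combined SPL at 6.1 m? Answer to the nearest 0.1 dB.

97.7 dB SPL

Combined at 2.0 m: 10·log₁₀(10^(103.8/10)+10^(104.9/10)) = 107.40 dB SPL.
Then apply −20·log₁₀(6.1/2.0) = -9.69 dB → 97.7 dB SPL.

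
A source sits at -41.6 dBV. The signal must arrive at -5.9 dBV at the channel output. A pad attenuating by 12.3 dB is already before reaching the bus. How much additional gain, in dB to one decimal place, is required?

48.0 dB

The required make-up gain is the shortfall in the dB sum.
G = -5.9 − (-41.6) + 12.3 = 48.0 dB.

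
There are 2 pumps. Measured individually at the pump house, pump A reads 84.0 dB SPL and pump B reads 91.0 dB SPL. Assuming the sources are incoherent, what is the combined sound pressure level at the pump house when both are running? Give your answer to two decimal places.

91.79 dB SPL

Uncorrelated sources add in intensity (power), not in dB.
L_total = 10·log₁₀(10^(84.0/10) + 10^(91.0/10)) = 10·log₁₀(1510000000) = 91.79 dB SPL.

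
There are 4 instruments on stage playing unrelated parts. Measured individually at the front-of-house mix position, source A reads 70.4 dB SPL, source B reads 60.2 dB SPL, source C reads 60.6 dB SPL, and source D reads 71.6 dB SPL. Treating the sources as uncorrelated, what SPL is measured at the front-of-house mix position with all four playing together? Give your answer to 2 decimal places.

Add the sources as powers (linear), then convert back to dB:
L_total = 10·log₁₀(10^(70.4/10) + 10^(60.2/10) + 10^(60.6/10) + 10^(71.6/10)) = 10·log₁₀(27610000) = 74.41 dB SPL.

74.41 dB SPL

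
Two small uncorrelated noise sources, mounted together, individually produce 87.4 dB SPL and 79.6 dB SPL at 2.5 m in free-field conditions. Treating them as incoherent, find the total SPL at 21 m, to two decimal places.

69.58 dB SPL

Combined at 2.5 m: 10·log₁₀(10^(87.4/10)+10^(79.6/10)) = 88.067 dB SPL.
Then apply −20·log₁₀(21/2.5) = -18.486 dB → 69.58 dB SPL.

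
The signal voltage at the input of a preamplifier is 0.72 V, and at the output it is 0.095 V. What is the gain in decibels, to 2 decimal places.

-17.59 dB

Voltage ratio → dB uses the 20·log₁₀ form:
20·log₁₀(0.095/0.72) = 20·log₁₀(0.1319) = -17.59 dB.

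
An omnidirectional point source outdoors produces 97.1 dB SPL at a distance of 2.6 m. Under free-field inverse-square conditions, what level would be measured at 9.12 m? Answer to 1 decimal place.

86.2 dB SPL

Inverse-square spreading gives ΔL = −20·log₁₀(d₂/d₁).
ΔL = −20·log₁₀(9.12/2.6) = -10.90 dB, so L₂ = 97.1 + (-10.90) = 86.2 dB SPL.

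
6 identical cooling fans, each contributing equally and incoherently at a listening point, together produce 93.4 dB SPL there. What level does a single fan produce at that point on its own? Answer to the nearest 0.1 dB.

6 equal incoherent sources add 10·log₁₀(6) = 7.78 dB over one source.
L_one = 93.4 − 7.78 = 85.6 dB SPL.

85.6 dB SPL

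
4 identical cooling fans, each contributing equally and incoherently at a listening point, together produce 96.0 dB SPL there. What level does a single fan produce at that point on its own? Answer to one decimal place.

4 equal incoherent sources add 10·log₁₀(4) = 6.02 dB over one source.
L_one = 96.0 − 6.02 = 90.0 dB SPL.

90.0 dB SPL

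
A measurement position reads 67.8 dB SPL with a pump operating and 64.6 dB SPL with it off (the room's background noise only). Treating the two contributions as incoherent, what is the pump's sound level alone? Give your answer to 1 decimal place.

65.0 dB SPL

Remove the background by subtracting linear intensities:
L_src = 10·log₁₀(10^(67.8/10) − 10^(64.6/10)) = 10·log₁₀(3142000) = 65.0 dB SPL.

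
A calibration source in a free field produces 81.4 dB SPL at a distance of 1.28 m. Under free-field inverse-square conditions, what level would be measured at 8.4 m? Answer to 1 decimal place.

65.1 dB SPL

Free-field point source: level drops by 20·log₁₀ of the distance ratio.
ΔL = −20·log₁₀(8.4/1.28) = -16.34 dB, so L₂ = 81.4 + (-16.34) = 65.1 dB SPL.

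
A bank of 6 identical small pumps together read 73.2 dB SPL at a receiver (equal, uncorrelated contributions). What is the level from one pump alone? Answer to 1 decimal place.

6 equal incoherent sources add 10·log₁₀(6) = 7.78 dB over one source.
L_one = 73.2 − 7.78 = 65.4 dB SPL.

65.4 dB SPL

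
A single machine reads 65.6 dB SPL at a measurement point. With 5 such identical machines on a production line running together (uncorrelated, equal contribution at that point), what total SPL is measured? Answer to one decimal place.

5 equal incoherent sources raise the level by 10·log₁₀(5) = 6.99 dB.
L_total = 65.6 + 6.99 = 72.6 dB SPL.

72.6 dB SPL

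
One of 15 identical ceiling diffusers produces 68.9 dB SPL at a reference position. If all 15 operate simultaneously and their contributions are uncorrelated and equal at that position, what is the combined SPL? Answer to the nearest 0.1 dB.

15 equal incoherent sources raise the level by 10·log₁₀(15) = 11.76 dB.
L_total = 68.9 + 11.76 = 80.7 dB SPL.

80.7 dB SPL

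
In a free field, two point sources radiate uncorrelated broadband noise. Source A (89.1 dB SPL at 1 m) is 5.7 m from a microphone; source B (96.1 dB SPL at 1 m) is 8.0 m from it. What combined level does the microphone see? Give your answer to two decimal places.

79.48 dB SPL

At the listener: L_A = 89.1 − 20·log₁₀(5.7) = 73.983 dB; L_B = 96.1 − 20·log₁₀(8.0) = 78.038 dB.
Combined: 10·log₁₀(10^(73.983/10)+10^(78.038/10)) = 79.48 dB SPL.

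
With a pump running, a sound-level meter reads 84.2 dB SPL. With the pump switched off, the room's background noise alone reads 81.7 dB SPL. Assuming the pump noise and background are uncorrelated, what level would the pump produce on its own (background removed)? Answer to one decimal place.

80.6 dB SPL

Background correction is a power subtraction:
L_src = 10·log₁₀(10^(84.2/10) − 10^(81.7/10)) = 10·log₁₀(115100000) = 80.6 dB SPL.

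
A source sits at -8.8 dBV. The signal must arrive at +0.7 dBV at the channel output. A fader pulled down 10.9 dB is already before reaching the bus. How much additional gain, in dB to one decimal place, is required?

20.4 dB

The required make-up gain is the shortfall in the dB sum.
G = +0.7 − (-8.8) + 10.9 = 20.4 dB.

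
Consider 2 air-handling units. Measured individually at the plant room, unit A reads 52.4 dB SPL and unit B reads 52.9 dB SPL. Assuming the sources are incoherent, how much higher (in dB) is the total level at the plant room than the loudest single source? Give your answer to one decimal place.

Uncorrelated sources add in intensity (power), not in dB.
L_total = 10·log₁₀(10^(52.4/10) + 10^(52.9/10)) = 55.67 dB SPL.
Excess over the loudest (52.9 dB): 55.67 − 52.9 = 2.8 dB.

2.8 dB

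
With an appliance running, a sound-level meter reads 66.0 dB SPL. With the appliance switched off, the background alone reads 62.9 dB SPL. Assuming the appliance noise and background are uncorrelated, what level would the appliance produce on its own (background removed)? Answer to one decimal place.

63.1 dB SPL

Subtract intensities: L_src = 10·log₁₀(10^(L_total/10) − 10^(L_bg/10)).
L_src = 10·log₁₀(10^(66.0/10) − 10^(62.9/10)) = 10·log₁₀(2031000) = 63.1 dB SPL.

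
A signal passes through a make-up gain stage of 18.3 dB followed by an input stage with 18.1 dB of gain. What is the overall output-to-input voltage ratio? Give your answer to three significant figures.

Net gain = 18.3 + 18.1 = 36.4 dB.
Voltage ratio = 10^(36.4/20) = 66.1.

66.1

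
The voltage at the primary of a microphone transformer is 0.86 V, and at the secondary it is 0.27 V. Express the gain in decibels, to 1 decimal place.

For a voltage ratio, dB = 20·log₁₀(V₂/V₁).
20·log₁₀(0.27/0.86) = 20·log₁₀(0.3140) = -10.1 dB.

-10.1 dB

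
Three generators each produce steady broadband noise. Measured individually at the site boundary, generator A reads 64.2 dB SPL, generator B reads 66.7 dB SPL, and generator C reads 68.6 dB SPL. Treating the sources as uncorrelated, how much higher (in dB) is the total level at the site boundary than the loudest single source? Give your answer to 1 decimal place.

3.0 dB

Add the sources as powers (linear), then convert back to dB:
L_total = 10·log₁₀(10^(64.2/10) + 10^(66.7/10) + 10^(68.6/10)) = 71.63 dB SPL.
Excess over the loudest (68.6 dB): 71.63 − 68.6 = 3.0 dB.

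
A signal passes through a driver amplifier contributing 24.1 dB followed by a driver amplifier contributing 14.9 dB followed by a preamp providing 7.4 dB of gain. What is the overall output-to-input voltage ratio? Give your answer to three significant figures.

209

Net gain = 24.1 + 14.9 + 7.4 = 46.4 dB.
Voltage ratio = 10^(46.4/20) = 209.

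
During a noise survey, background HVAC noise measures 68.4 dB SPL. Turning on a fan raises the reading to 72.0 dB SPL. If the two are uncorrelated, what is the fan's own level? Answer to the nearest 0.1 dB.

69.5 dB SPL

Remove the background by subtracting linear intensities:
L_src = 10·log₁₀(10^(72.0/10) − 10^(68.4/10)) = 10·log₁₀(8931000) = 69.5 dB SPL.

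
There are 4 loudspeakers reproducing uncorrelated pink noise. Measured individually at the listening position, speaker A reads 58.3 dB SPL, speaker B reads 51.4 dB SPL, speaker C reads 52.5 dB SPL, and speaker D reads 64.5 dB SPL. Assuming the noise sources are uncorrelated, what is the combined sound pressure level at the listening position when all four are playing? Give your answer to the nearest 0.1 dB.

Add the sources as powers (linear), then convert back to dB:
L_total = 10·log₁₀(10^(58.3/10) + 10^(51.4/10) + 10^(52.5/10) + 10^(64.5/10)) = 10·log₁₀(3810000) = 65.8 dB SPL.

65.8 dB SPL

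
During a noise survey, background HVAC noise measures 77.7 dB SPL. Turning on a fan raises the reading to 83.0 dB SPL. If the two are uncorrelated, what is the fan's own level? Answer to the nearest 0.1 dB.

Background correction is a power subtraction:
L_src = 10·log₁₀(10^(83.0/10) − 10^(77.7/10)) = 10·log₁₀(140600000) = 81.5 dB SPL.

81.5 dB SPL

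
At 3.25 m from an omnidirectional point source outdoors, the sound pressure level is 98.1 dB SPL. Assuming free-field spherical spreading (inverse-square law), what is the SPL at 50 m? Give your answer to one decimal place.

74.4 dB SPL

Inverse-square spreading gives ΔL = −20·log₁₀(d₂/d₁).
ΔL = −20·log₁₀(50/3.25) = -23.74 dB, so L₂ = 98.1 + (-23.74) = 74.4 dB SPL.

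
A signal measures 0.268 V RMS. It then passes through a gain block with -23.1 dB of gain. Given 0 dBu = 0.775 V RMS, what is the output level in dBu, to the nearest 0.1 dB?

Input level: 20·log₁₀(0.268/0.775) = -9.22 dBu.
Output: -9.22 − 23.1 = -32.3 dBu.

-32.3 dBu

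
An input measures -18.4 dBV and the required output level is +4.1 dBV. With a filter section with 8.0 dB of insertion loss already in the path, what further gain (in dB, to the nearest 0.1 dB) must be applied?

The required make-up gain is the shortfall in the dB sum.
G = +4.1 − (-18.4) + 8.0 = 30.5 dB.

30.5 dB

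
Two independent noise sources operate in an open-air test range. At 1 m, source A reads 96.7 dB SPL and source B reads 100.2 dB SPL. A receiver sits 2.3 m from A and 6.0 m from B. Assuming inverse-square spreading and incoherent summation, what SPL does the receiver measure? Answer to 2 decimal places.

At the listener: L_A = 96.7 − 20·log₁₀(2.3) = 89.465 dB; L_B = 100.2 − 20·log₁₀(6.0) = 84.637 dB.
Combined: 10·log₁₀(10^(89.465/10)+10^(84.637/10)) = 90.70 dB SPL.

90.70 dB SPL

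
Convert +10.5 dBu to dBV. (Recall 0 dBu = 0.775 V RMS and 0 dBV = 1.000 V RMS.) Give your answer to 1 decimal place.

+8.3 dBV

The offset between the scales is 20·log₁₀(0.775/1.000) = −2.214 dB.
So dBV = +10.5 − 2.214 = +8.3 dBV.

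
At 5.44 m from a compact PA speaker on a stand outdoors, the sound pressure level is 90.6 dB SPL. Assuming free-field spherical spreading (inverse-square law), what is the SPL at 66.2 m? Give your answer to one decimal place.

68.9 dB SPL

Inverse-square spreading gives ΔL = −20·log₁₀(d₂/d₁).
ΔL = −20·log₁₀(66.2/5.44) = -21.71 dB, so L₂ = 90.6 + (-21.71) = 68.9 dB SPL.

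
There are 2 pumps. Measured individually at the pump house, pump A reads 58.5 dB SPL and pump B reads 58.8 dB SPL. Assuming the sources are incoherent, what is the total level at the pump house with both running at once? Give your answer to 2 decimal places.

61.66 dB SPL

Uncorrelated sources add in intensity (power), not in dB.
L_total = 10·log₁₀(10^(58.5/10) + 10^(58.8/10)) = 10·log₁₀(1467000) = 61.66 dB SPL.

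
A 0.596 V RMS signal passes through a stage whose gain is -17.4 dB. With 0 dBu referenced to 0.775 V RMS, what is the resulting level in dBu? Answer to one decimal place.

-19.7 dBu

Input level: 20·log₁₀(0.596/0.775) = -2.28 dBu.
Output: -2.28 − 17.4 = -19.7 dBu.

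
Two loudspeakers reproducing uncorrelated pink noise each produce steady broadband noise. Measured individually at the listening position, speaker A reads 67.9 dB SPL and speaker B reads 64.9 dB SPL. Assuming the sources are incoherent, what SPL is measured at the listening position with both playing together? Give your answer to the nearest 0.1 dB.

69.7 dB SPL

Add the sources as powers (linear), then convert back to dB:
L_total = 10·log₁₀(10^(67.9/10) + 10^(64.9/10)) = 10·log₁₀(9256000) = 69.7 dB SPL.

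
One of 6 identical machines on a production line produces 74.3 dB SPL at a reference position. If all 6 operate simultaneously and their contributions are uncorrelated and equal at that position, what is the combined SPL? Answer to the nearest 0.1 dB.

6 equal incoherent sources raise the level by 10·log₁₀(6) = 7.78 dB.
L_total = 74.3 + 7.78 = 82.1 dB SPL.

82.1 dB SPL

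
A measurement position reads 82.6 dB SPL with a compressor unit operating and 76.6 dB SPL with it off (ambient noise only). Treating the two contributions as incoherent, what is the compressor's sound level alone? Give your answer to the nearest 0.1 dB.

Subtract intensities: L_src = 10·log₁₀(10^(L_total/10) − 10^(L_bg/10)).
L_src = 10·log₁₀(10^(82.6/10) − 10^(76.6/10)) = 10·log₁₀(136300000) = 81.3 dB SPL.

81.3 dB SPL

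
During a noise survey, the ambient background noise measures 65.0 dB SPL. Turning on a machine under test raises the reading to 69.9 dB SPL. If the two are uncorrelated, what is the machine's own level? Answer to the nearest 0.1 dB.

68.2 dB SPL

Remove the background by subtracting linear intensities:
L_src = 10·log₁₀(10^(69.9/10) − 10^(65.0/10)) = 10·log₁₀(6610000) = 68.2 dB SPL.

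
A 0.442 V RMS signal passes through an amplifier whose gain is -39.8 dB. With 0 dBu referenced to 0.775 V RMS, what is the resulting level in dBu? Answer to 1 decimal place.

Input level: 20·log₁₀(0.442/0.775) = -4.88 dBu.
Output: -4.88 − 39.8 = -44.7 dBu.

-44.7 dBu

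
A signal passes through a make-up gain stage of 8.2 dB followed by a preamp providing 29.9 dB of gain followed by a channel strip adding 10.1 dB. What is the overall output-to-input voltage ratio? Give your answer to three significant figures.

257

Net gain = 8.2 + 29.9 + 10.1 = 48.2 dB.
Voltage ratio = 10^(48.2/20) = 257.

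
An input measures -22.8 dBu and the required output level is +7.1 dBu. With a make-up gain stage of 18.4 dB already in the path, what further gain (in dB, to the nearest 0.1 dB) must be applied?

11.5 dB

The required make-up gain is the shortfall in the dB sum.
G = +7.1 − (-22.8) − 18.4 = 11.5 dB.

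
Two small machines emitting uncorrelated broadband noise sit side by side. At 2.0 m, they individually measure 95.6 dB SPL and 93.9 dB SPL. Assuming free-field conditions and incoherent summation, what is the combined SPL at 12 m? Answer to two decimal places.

Combined at 2.0 m: 10·log₁₀(10^(95.6/10)+10^(93.9/10)) = 97.843 dB SPL.
Then apply −20·log₁₀(12/2.0) = -15.563 dB → 82.28 dB SPL.

82.28 dB SPL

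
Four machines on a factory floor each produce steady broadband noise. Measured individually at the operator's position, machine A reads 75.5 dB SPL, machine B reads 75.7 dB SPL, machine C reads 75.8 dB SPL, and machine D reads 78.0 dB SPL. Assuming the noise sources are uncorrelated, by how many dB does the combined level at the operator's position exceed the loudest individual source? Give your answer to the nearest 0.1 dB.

Uncorrelated sources add in intensity (power), not in dB.
L_total = 10·log₁₀(10^(75.5/10) + 10^(75.7/10) + 10^(75.8/10) + 10^(78.0/10)) = 82.40 dB SPL.
Excess over the loudest (78.0 dB): 82.40 − 78.0 = 4.4 dB.

4.4 dB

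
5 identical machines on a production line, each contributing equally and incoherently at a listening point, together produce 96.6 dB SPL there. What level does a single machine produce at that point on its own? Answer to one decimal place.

5 equal incoherent sources add 10·log₁₀(5) = 6.99 dB over one source.
L_one = 96.6 − 6.99 = 89.6 dB SPL.

89.6 dB SPL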